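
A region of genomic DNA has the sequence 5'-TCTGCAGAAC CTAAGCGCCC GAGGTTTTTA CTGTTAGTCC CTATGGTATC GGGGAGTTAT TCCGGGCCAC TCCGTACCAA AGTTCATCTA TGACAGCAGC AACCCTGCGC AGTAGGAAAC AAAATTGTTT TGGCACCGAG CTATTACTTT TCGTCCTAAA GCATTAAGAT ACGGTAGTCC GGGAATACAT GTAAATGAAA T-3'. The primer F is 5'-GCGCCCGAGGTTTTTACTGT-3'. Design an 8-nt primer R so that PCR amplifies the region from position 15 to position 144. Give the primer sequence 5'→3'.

The product's 3' end on the top strand is position 144.
The reverse primer anneals to the top strand over positions 137–144, i.e. to CGAGCTAT.
Its sequence written 5'→3' is the reverse complement: ATAGCTCG.

5'-ATAGCTCG-3'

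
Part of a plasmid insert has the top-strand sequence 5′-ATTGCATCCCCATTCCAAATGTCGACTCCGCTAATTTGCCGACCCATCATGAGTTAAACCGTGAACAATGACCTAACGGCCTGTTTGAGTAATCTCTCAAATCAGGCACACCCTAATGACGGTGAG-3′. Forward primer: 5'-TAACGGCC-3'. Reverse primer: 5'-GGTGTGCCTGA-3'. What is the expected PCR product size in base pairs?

39 bp

Forward primer TAACGGCC is found on the top strand at positions 74–81.
The reverse primer's reverse complement is TCAGGCACACC, which matches the template at positions 102–112.
The product runs from position 74 to position 112, so its length is 112 − 74 + 1 = 39 bp.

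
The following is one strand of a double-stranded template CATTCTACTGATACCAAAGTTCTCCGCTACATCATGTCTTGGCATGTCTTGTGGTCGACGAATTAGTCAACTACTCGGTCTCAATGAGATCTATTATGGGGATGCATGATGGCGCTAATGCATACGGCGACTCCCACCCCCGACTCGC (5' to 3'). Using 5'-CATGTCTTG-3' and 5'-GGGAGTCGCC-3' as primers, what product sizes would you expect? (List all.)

The forward primer CATGTCTTG matches the top strand at positions 33–41, 43–51.
The reverse primer's reverse complement is GGCGACTCCC, matching at positions 126–135.
Each forward site pairs with the reverse site to give a product ending at position 135: sizes 103, 93 bp.

103 bp, 93 bp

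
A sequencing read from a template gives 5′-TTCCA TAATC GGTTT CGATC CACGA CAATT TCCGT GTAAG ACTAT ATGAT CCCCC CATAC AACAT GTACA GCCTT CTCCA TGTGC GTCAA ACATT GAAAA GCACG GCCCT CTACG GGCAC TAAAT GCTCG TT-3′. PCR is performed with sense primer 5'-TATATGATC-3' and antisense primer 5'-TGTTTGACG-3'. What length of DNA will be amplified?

The forward primer matches the template at positions 43–51.
Reverse complement of the reverse primer: CGTCAAACA. This occurs on the top strand at positions 85–93.
The product runs from position 43 to position 93, so its length is 93 − 43 + 1 = 51 bp.

51 bp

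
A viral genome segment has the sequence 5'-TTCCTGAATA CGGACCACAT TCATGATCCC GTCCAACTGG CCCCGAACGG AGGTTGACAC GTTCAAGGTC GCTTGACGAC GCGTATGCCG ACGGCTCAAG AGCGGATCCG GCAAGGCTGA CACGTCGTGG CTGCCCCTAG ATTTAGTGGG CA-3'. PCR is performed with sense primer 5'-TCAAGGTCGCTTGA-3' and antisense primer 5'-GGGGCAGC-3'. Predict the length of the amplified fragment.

The forward primer matches the template at positions 63–76.
The reverse primer's reverse complement is GCTGCCCC, which matches the template at positions 130–137.
Amplicon spans positions 63–137: 75 bp.

75 bp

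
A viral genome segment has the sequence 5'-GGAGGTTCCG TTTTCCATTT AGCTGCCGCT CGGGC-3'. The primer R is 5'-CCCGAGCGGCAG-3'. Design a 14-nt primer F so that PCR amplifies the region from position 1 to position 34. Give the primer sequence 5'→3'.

5'-GGAGGTTCCGTTTT-3'

The reverse primer's reverse complement CTGCCGCTCGGG matches the template at positions 23–34; the product starts at position 1.
The forward primer is identical to the top strand over positions 1–14: GGAGGTTCCGTTTT.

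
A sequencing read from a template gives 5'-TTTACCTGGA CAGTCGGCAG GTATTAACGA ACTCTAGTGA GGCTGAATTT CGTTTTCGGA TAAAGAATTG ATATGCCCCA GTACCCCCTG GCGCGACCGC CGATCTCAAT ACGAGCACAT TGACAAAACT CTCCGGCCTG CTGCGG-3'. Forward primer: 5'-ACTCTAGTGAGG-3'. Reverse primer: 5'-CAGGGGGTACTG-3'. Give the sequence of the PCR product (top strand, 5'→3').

The forward primer matches the template at positions 31–42.
Taking the reverse complement of CAGGGGGTACTG gives CAGTACCCCCTG, found at positions 79–90 on the template; the primer anneals here to the top strand with its 3' end pointing upstream.
The product is the template from position 31 through 90 (60 bp).

5'-ACTCTAGTGAGGCTGAATTTCGTTTTCGGATAAAGAATTGATATGCCCCAGTACCCCCTG-3'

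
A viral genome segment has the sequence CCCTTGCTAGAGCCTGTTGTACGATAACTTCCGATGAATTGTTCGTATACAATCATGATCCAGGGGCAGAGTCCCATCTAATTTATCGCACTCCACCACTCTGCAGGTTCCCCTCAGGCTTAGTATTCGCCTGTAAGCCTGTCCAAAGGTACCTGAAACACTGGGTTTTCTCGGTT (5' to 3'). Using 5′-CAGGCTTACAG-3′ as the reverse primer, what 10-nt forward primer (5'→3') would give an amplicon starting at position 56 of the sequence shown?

The reverse primer's reverse complement CTGTAAGCCTG matches the template at positions 131–141; the product starts at position 56.
The forward primer is identical to the top strand over positions 56–65: TGATCCAGGG.

5'-TGATCCAGGG-3'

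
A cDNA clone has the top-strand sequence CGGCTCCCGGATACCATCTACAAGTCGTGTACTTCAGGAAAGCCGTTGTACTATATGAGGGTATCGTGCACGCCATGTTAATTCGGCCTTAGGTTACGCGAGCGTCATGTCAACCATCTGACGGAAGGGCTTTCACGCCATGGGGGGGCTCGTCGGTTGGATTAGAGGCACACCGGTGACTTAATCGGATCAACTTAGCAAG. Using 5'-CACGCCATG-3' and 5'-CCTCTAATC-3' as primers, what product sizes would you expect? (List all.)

The forward primer CACGCCATG matches the top strand at positions 69–77, 134–142.
The reverse primer's reverse complement is GATTAGAGG, matching at positions 160–168.
Each forward site pairs with the reverse site to give a product ending at position 168: sizes 100, 35 bp.

100 bp, 35 bp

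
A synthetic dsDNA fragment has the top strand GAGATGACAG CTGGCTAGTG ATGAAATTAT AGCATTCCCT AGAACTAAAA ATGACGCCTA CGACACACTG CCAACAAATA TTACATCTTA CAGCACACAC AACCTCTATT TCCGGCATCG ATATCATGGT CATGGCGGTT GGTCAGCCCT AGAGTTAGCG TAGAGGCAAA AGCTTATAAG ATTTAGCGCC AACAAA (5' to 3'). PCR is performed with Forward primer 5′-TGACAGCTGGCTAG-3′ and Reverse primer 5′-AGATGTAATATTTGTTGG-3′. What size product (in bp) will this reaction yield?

84 bp

Forward primer TGACAGCTGGCTAG is found on the top strand at positions 5–18.
The reverse primer's reverse complement is CCAACAAATATTACATCT, which matches the template at positions 71–88.
Amplicon spans positions 5–88: 84 bp.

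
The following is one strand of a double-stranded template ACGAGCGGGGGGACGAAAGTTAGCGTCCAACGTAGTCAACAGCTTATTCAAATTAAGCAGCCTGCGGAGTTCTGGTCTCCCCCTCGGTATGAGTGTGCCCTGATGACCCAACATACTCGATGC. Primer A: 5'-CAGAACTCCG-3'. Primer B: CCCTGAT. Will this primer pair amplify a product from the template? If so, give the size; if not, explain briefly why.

Primer A (CAGAACTCCG) has reverse complement CGGAGTTCTG, which matches the top strand at positions 65–74; primer A anneals to the top strand there with its 3' end pointing upstream toward position 65.
Primer B (CCCTGAT) matches the top strand directly at positions 98–104; it anneals to the bottom strand with its 3' end pointing downstream toward position 104.
The 3' ends diverge (primer A extends toward position 1, primer B toward position 123), so the primers never converge on a shared product.

No product — the primers' 3' ends point away from each other.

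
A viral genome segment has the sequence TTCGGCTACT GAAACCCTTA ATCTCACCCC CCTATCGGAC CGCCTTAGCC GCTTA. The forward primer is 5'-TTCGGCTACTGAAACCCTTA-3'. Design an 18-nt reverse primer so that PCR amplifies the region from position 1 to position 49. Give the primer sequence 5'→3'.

5'-GCTAAGGCGGTCCGATAG-3'

The product's 3' end on the top strand is position 49.
The reverse primer anneals to the top strand over positions 32–49, i.e. to CTATCGGACCGCCTTAGC.
Its sequence written 5'→3' is the reverse complement: GCTAAGGCGGTCCGATAG.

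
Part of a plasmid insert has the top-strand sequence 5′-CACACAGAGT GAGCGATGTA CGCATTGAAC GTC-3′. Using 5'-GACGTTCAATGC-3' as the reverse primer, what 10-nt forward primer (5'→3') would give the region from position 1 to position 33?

5'-CACACAGAGT-3'

The reverse primer's reverse complement GCATTGAACGTC matches the template at positions 22–33; the product starts at position 1.
The forward primer is identical to the top strand over positions 1–10: CACACAGAGT.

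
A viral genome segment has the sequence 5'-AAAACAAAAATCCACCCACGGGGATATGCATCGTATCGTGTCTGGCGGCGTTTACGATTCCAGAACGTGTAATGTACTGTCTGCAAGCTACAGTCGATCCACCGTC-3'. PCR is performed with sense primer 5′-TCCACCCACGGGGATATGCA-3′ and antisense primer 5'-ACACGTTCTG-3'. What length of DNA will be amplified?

The forward primer matches the template at positions 11–30.
Reverse complement of the reverse primer: CAGAACGTGT. This occurs on the top strand at positions 61–70.
The product runs from position 11 to position 70, so its length is 70 − 11 + 1 = 60 bp.

60 bp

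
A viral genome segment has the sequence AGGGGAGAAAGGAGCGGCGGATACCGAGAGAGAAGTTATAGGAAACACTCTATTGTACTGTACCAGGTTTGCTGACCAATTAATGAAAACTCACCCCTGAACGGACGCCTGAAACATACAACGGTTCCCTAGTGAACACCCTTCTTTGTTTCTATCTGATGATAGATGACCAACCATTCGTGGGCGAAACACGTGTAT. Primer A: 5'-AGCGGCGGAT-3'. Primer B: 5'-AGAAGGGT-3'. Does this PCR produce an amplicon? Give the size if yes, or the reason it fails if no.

Yes — a 133 bp product.

Primer A (AGCGGCGGAT) matches the top strand at positions 13–22; it acts as a forward primer.
Primer B's reverse complement is ACCCTTCT, matching the top strand at positions 138–145; it acts as a reverse primer.
The 3' ends face each other across positions 13–145, giving a 133 bp product.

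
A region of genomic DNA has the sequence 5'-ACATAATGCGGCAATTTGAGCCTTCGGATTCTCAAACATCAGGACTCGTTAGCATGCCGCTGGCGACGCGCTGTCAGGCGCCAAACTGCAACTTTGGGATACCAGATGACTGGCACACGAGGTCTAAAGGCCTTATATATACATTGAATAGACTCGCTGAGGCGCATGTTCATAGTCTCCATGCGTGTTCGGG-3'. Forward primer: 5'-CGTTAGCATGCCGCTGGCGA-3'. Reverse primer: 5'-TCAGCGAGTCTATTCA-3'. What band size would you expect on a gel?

114 bp

Forward primer CGTTAGCATGCCGCTGGCGA is found on the top strand at positions 47–66.
Reverse complement of the reverse primer: TGAATAGACTCGCTGA. This occurs on the top strand at positions 145–160.
Product length = (reverse-primer end) − (forward-primer start) + 1 = 160 − 47 + 1 = 114 bp.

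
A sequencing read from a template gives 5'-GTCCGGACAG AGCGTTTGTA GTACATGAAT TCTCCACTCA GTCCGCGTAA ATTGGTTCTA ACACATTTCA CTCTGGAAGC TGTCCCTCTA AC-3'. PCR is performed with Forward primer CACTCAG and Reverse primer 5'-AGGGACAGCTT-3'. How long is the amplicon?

The forward primer matches the template at positions 35–41.
The reverse primer's reverse complement is AAGCTGTCCCT, which matches the template at positions 77–87.
The product runs from position 35 to position 87, so its length is 87 − 35 + 1 = 53 bp.

53 bp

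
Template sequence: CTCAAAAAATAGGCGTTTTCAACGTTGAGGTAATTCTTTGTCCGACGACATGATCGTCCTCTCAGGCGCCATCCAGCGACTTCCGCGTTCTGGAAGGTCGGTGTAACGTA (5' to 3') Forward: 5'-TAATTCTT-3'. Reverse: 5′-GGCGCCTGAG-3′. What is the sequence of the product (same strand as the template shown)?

5'-TAATTCTTTGTCCGACGACATGATCGTCCTCTCAGGCGCC-3'

Scanning the template, TAATTCTT occurs at positions 31–38; this primer anneals to the bottom strand there with its 3' end pointing downstream.
The reverse primer's reverse complement is CTCAGGCGCC, which matches the template at positions 61–70.
The product is the template from position 31 through 70 (40 bp).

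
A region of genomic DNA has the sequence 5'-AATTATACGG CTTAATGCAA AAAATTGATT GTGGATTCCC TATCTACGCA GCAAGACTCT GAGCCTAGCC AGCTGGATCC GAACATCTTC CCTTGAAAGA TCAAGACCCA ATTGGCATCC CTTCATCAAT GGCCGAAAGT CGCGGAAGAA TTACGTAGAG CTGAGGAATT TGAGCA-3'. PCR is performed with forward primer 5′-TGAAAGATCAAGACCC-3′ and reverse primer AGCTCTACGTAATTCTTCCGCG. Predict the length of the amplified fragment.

The forward primer matches the template at positions 94–109.
Reverse complement of the reverse primer: CGCGGAAGAATTACGTAGAGCT. This occurs on the top strand at positions 141–162.
Amplicon spans positions 94–162: 69 bp.

69 bp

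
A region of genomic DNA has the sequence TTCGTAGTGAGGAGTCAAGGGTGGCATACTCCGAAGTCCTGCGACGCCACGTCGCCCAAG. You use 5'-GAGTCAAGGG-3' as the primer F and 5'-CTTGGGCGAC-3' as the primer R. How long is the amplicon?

49 bp

Scanning the template, GAGTCAAGGG occurs at positions 12–21; this primer anneals to the bottom strand there with its 3' end pointing downstream.
Reverse complement of the reverse primer: GTCGCCCAAG. This occurs on the top strand at positions 51–60.
Amplicon spans positions 12–60: 49 bp.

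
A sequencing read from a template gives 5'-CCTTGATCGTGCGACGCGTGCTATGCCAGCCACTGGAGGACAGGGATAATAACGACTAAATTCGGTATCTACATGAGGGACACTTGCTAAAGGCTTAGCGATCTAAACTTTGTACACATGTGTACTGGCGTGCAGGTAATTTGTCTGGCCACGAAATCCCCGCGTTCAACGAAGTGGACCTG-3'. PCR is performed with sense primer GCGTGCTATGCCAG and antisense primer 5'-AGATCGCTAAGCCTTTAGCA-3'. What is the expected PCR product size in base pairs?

Scanning the template, GCGTGCTATGCCAG occurs at positions 16–29; this primer anneals to the bottom strand there with its 3' end pointing downstream.
Reverse complement of the reverse primer: TGCTAAAGGCTTAGCGATCT. This occurs on the top strand at positions 85–104.
Product length = (reverse-primer end) − (forward-primer start) + 1 = 104 − 16 + 1 = 89 bp.

89 bp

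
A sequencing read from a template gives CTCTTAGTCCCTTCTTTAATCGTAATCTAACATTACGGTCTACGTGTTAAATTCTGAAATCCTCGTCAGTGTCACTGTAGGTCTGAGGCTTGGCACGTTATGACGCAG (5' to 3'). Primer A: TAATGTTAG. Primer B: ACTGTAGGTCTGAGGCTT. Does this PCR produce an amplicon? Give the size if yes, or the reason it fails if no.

No product — the primers' 3' ends point away from each other.

Primer A (TAATGTTAG) has reverse complement CTAACATTA, which matches the top strand at positions 27–35; primer A anneals to the top strand there with its 3' end pointing upstream toward position 27.
Primer B (ACTGTAGGTCTGAGGCTT) matches the top strand directly at positions 74–91; it anneals to the bottom strand with its 3' end pointing downstream toward position 91.
The 3' ends diverge (primer A extends toward position 1, primer B toward position 108), so the primers never converge on a shared product.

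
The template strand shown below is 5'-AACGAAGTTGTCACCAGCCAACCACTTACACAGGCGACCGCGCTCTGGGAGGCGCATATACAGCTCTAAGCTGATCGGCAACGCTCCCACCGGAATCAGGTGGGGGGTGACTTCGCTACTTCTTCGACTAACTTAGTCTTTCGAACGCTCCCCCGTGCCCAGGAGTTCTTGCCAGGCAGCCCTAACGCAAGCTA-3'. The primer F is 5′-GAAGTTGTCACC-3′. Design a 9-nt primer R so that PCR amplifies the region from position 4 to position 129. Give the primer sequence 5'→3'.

The product's 3' end on the top strand is position 129.
The reverse primer anneals to the top strand over positions 121–129, i.e. to TCTTCGACT.
Its sequence written 5'→3' is the reverse complement: AGTCGAAGA.

5'-AGTCGAAGA-3'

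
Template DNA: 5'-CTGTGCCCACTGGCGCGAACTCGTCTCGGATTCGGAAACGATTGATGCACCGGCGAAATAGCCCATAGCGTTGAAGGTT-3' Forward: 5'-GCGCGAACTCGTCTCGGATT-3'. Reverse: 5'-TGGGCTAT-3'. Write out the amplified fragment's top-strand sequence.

Forward primer GCGCGAACTCGTCTCGGATT is found on the top strand at positions 13–32.
Taking the reverse complement of TGGGCTAT gives ATAGCCCA, found at positions 58–65 on the template; the primer anneals here to the top strand with its 3' end pointing upstream.
The product is the template from position 13 through 65 (53 bp).

5'-GCGCGAACTCGTCTCGGATTCGGAAACGATTGATGCACCGGCGAAATAGCCCA-3'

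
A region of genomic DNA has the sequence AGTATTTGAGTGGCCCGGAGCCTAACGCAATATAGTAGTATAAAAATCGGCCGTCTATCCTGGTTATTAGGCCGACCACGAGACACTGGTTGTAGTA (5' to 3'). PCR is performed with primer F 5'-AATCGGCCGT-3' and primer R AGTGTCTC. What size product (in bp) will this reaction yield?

The forward primer matches the template at positions 45–54.
The reverse primer's reverse complement is GAGACACT, which matches the template at positions 80–87.
The product runs from position 45 to position 87, so its length is 87 − 45 + 1 = 43 bp.

43 bp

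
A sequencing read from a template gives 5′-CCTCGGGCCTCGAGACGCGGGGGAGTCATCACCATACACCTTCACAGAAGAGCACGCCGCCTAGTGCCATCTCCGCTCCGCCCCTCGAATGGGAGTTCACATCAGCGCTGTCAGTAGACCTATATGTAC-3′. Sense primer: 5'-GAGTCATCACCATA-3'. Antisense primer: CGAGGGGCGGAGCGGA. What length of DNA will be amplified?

Scanning the template, GAGTCATCACCATA occurs at positions 23–36; this primer anneals to the bottom strand there with its 3' end pointing downstream.
Reverse complement of the reverse primer: TCCGCTCCGCCCCTCG. This occurs on the top strand at positions 72–87.
Amplicon spans positions 23–87: 65 bp.

65 bp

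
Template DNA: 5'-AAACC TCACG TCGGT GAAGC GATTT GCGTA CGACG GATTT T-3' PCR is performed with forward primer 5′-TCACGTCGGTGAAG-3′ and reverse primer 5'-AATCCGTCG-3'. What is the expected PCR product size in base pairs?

Forward primer TCACGTCGGTGAAG is found on the top strand at positions 6–19.
Taking the reverse complement of AATCCGTCG gives CGACGGATT, found at positions 31–39 on the template; the primer anneals here to the top strand with its 3' end pointing upstream.
The product runs from position 6 to position 39, so its length is 39 − 6 + 1 = 34 bp.

34 bp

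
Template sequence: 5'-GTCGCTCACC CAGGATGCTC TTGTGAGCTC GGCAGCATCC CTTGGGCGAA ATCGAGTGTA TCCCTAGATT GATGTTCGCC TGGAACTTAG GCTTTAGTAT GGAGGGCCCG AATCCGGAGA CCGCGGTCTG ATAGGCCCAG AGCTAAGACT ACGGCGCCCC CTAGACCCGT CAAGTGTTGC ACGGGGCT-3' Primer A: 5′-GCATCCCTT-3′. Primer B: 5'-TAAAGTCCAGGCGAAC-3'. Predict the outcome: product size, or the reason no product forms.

Primer B (TAAAGTCCAGGCGAAC) does not match the top strand, and its reverse complement GTTCGCCTGGACTTTA does not match either.
With no annealing site for primer B, no amplification occurs.

No product — primer B has no binding site in the template.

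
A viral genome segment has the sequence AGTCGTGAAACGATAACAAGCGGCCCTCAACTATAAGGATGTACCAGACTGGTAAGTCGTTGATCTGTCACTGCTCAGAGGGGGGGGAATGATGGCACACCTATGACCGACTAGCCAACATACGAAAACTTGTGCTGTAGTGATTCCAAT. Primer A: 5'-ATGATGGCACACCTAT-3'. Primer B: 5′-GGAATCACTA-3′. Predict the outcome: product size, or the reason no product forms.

Yes — a 59 bp product.

Primer A (ATGATGGCACACCTAT) matches the top strand at positions 89–104; it acts as a forward primer.
Primer B's reverse complement is TAGTGATTCC, matching the top strand at positions 138–147; it acts as a reverse primer.
The 3' ends face each other across positions 89–147, giving a 59 bp product.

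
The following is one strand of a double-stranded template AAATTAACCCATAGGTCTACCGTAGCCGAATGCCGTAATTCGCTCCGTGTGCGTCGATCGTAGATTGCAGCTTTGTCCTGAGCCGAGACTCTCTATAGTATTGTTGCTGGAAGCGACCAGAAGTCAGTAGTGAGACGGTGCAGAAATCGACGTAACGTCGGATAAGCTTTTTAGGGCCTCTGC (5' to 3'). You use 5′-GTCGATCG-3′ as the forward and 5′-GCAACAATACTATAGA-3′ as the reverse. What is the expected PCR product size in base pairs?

Scanning the template, GTCGATCG occurs at positions 53–60; this primer anneals to the bottom strand there with its 3' end pointing downstream.
The reverse primer's reverse complement is TCTATAGTATTGTTGC, which matches the template at positions 92–107.
Product length = (reverse-primer end) − (forward-primer start) + 1 = 107 − 53 + 1 = 55 bp.

55 bp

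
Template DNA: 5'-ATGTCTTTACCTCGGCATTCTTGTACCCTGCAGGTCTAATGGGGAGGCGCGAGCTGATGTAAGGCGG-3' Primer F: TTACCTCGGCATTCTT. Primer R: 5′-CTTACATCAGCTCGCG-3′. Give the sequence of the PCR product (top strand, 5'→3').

Scanning the template, TTACCTCGGCATTCTT occurs at positions 7–22; this primer anneals to the bottom strand there with its 3' end pointing downstream.
The reverse primer's reverse complement is CGCGAGCTGATGTAAG, which matches the template at positions 48–63.
The product is the template from position 7 through 63 (57 bp).

5'-TTACCTCGGCATTCTTGTACCCTGCAGGTCTAATGGGGAGGCGCGAGCTGATGTAAG-3'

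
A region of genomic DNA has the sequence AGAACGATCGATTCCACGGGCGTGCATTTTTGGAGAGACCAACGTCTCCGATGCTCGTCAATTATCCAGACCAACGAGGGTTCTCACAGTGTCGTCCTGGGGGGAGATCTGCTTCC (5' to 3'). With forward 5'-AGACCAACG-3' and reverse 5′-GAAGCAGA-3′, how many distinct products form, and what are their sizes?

The forward primer AGACCAACG matches the top strand at positions 36–44, 68–76.
The reverse primer's reverse complement is TCTGCTTC, matching at positions 108–115.
Each forward site pairs with the reverse site to give a product ending at position 115: sizes 80, 48 bp.

Two products: 80 bp, 48 bp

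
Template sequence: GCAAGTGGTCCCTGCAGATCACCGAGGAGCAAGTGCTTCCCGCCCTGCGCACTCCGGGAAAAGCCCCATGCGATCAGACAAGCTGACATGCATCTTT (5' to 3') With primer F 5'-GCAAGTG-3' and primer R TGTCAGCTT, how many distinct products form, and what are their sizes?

The forward primer GCAAGTG matches the top strand at positions 1–7, 29–35.
The reverse primer's reverse complement is AAGCTGACA, matching at positions 80–88.
Each forward site pairs with the reverse site to give a product ending at position 88: sizes 88, 60 bp.

Two products: 88 bp, 60 bp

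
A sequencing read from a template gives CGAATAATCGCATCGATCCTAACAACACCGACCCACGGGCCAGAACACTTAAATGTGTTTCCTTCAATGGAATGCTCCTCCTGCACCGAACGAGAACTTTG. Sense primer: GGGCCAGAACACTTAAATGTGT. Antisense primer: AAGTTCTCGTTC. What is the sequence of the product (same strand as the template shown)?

5'-GGGCCAGAACACTTAAATGTGTTTCCTTCAATGGAATGCTCCTCCTGCACCGAACGAGAACTT-3'

Scanning the template, GGGCCAGAACACTTAAATGTGT occurs at positions 37–58; this primer anneals to the bottom strand there with its 3' end pointing downstream.
Reverse complement of the reverse primer: GAACGAGAACTT. This occurs on the top strand at positions 88–99.
The product is the template from position 37 through 99 (63 bp).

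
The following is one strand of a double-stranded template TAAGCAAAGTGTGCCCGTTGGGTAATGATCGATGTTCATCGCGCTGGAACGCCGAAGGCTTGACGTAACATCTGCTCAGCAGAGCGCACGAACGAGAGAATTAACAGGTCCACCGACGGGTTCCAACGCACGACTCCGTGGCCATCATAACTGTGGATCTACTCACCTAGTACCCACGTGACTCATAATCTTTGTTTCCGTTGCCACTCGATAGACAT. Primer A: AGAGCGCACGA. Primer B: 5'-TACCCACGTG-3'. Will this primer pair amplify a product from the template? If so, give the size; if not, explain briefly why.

No product — both primers anneal to the same strand and extend in the same direction.

Primer A (AGAGCGCACGA) matches the top strand at positions 81–91 (3' end points downstream).
Primer B (TACCCACGTG) also matches the top strand directly, at positions 171–180 — its reverse complement CACGTGGGTA is not present.
Both primers anneal to the bottom strand with 3' ends pointing the same way, so neither can prime synthesis back toward the other.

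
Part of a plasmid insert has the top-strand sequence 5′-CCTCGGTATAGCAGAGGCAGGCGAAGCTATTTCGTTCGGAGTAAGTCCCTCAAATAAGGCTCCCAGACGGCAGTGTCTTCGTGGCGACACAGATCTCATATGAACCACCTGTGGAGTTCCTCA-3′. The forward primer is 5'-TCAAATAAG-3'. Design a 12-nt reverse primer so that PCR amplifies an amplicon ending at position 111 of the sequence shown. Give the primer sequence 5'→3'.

5'-CAGGTGGTTCAT-3'

The forward primer binds at positions 50–58; the product's 3' end on the top strand is position 111.
The reverse primer anneals to the top strand over positions 100–111, i.e. to ATGAACCACCTG.
Its sequence written 5'→3' is the reverse complement: CAGGTGGTTCAT.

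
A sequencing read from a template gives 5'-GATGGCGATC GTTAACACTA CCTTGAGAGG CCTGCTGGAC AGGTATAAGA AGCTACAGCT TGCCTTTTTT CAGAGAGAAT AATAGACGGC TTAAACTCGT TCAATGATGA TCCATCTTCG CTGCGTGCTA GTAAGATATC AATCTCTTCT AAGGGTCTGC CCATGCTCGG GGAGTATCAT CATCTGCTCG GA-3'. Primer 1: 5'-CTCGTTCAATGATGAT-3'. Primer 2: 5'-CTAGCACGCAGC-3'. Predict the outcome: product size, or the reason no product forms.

Yes — a 36 bp product.

Primer 1 (CTCGTTCAATGATGAT) matches the top strand at positions 96–111; it acts as a forward primer.
Primer 2's reverse complement is GCTGCGTGCTAG, matching the top strand at positions 120–131; it acts as a reverse primer.
The 3' ends face each other across positions 96–131, giving a 36 bp product.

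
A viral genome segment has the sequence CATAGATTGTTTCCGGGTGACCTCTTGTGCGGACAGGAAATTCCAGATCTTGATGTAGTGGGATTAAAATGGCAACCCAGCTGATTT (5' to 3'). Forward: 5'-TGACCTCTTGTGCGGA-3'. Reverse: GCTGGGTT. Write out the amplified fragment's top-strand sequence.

The forward primer matches the template at positions 18–33.
Reverse complement of the reverse primer: AACCCAGC. This occurs on the top strand at positions 74–81.
The product is the template from position 18 through 81 (64 bp).

5'-TGACCTCTTGTGCGGACAGGAAATTCCAGATCTTGATGTAGTGGGATTAAAATGGCAACCCAGC-3'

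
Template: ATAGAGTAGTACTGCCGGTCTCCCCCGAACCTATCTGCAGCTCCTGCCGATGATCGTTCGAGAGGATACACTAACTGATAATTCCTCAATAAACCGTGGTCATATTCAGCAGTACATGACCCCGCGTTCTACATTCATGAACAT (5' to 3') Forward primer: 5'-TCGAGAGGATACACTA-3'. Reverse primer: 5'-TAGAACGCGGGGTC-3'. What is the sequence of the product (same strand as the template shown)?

5'-TCGAGAGGATACACTAACTGATAATTCCTCAATAAACCGTGGTCATATTCAGCAGTACATGACCCCGCGTTCTA-3'

Forward primer TCGAGAGGATACACTA is found on the top strand at positions 58–73.
Reverse complement of the reverse primer: GACCCCGCGTTCTA. This occurs on the top strand at positions 118–131.
The product is the template from position 58 through 131 (74 bp).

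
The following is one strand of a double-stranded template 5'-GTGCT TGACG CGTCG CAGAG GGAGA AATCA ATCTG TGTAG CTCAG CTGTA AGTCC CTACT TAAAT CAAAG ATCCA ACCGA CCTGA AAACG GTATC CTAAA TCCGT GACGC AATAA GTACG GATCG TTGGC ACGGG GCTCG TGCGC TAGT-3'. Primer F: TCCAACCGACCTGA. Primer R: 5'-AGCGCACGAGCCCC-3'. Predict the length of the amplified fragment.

75 bp

Forward primer TCCAACCGACCTGA is found on the top strand at positions 72–85.
The reverse primer's reverse complement is GGGGCTCGTGCGCT, which matches the template at positions 133–146.
Product length = (reverse-primer end) − (forward-primer start) + 1 = 146 − 72 + 1 = 75 bp.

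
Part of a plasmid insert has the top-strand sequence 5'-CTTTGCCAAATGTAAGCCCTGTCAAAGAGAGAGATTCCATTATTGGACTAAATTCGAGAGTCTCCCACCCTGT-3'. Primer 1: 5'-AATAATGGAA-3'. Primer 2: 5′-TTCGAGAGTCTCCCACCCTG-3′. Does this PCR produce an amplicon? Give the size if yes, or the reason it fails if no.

Primer 1 (AATAATGGAA) has reverse complement TTCCATTATT, which matches the top strand at positions 35–44; primer 1 anneals to the top strand there with its 3' end pointing upstream toward position 35.
Primer 2 (TTCGAGAGTCTCCCACCCTG) matches the top strand directly at positions 53–72; it anneals to the bottom strand with its 3' end pointing downstream toward position 72.
The 3' ends diverge (primer 1 extends toward position 1, primer 2 toward position 73), so the primers never converge on a shared product.

No product — the primers' 3' ends point away from each other.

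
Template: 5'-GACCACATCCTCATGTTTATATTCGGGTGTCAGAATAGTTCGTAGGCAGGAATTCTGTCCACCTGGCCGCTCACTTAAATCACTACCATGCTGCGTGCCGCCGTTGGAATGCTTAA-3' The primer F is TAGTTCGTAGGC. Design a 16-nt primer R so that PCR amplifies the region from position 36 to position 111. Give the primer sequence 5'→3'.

5'-CATTCCAACGGCGGCA-3'

The product's 3' end on the top strand is position 111.
The reverse primer anneals to the top strand over positions 96–111, i.e. to TGCCGCCGTTGGAATG.
Its sequence written 5'→3' is the reverse complement: CATTCCAACGGCGGCA.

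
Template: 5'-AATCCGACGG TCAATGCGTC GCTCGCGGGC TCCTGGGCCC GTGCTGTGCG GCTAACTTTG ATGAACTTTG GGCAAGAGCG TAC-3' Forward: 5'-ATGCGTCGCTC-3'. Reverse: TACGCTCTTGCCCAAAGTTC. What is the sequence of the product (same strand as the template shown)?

Scanning the template, ATGCGTCGCTC occurs at positions 14–24; this primer anneals to the bottom strand there with its 3' end pointing downstream.
Reverse complement of the reverse primer: GAACTTTGGGCAAGAGCGTA. This occurs on the top strand at positions 63–82.
The product is the template from position 14 through 82 (69 bp).

5'-ATGCGTCGCTCGCGGGCTCCTGGGCCCGTGCTGTGCGGCTAACTTTGATGAACTTTGGGCAAGAGCGTA-3'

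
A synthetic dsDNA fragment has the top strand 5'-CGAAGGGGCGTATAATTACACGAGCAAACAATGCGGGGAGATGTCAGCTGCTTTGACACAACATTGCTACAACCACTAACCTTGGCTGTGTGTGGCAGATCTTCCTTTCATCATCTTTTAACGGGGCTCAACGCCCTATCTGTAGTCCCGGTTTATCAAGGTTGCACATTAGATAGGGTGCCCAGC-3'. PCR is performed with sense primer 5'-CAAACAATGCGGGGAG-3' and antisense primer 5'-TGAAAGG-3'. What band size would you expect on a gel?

Forward primer CAAACAATGCGGGGAG is found on the top strand at positions 25–40.
The reverse primer's reverse complement is CCTTTCA, which matches the template at positions 104–110.
Product length = (reverse-primer end) − (forward-primer start) + 1 = 110 − 25 + 1 = 86 bp.

86 bp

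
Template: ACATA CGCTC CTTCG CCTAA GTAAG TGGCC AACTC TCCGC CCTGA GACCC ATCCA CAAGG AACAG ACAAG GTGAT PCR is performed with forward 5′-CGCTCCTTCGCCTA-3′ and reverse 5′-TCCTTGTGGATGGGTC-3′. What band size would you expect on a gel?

56 bp

Scanning the template, CGCTCCTTCGCCTA occurs at positions 6–19; this primer anneals to the bottom strand there with its 3' end pointing downstream.
Taking the reverse complement of TCCTTGTGGATGGGTC gives GACCCATCCACAAGGA, found at positions 46–61 on the template; the primer anneals here to the top strand with its 3' end pointing upstream.
The product runs from position 6 to position 61, so its length is 61 − 6 + 1 = 56 bp.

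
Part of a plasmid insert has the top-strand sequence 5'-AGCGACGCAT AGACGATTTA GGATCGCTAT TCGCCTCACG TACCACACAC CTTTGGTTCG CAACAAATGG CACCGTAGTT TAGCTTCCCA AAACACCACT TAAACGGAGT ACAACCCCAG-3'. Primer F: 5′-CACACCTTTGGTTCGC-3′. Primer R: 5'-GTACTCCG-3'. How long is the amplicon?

67 bp

The forward primer matches the template at positions 46–61.
Reverse complement of the reverse primer: CGGAGTAC. This occurs on the top strand at positions 105–112.
The product runs from position 46 to position 112, so its length is 112 − 46 + 1 = 67 bp.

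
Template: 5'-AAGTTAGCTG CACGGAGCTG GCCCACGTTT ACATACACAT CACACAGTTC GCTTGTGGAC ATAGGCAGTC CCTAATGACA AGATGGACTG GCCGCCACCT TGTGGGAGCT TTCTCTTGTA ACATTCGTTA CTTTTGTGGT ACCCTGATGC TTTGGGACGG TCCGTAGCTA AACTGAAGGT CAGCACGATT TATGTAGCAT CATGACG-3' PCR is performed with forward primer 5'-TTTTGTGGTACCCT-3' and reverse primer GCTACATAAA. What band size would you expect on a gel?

67 bp

The forward primer matches the template at positions 132–145.
Taking the reverse complement of GCTACATAAA gives TTTATGTAGC, found at positions 189–198 on the template; the primer anneals here to the top strand with its 3' end pointing upstream.
Amplicon spans positions 132–198: 67 bp.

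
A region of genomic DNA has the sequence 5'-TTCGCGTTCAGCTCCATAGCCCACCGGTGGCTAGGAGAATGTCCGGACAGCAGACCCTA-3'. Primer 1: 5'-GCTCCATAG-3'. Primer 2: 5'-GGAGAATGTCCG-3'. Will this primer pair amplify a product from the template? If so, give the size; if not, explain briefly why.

Primer 1 (GCTCCATAG) matches the top strand at positions 11–19 (3' end points downstream).
Primer 2 (GGAGAATGTCCG) also matches the top strand directly, at positions 34–45 — its reverse complement CGGACATTCTCC is not present.
Both primers anneal to the bottom strand with 3' ends pointing the same way, so neither can prime synthesis back toward the other.

No product — both primers anneal to the same strand and extend in the same direction.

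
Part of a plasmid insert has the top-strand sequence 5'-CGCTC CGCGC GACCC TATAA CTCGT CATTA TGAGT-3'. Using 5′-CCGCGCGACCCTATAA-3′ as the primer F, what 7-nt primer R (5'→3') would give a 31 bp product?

5'-ACTCATA-3'

The forward primer binds at positions 5–20, so a 31 bp product ends at position 5 + 31 − 1 = 35.
The reverse primer anneals to the top strand over positions 29–35, i.e. to TATGAGT.
Its sequence written 5'→3' is the reverse complement: ACTCATA.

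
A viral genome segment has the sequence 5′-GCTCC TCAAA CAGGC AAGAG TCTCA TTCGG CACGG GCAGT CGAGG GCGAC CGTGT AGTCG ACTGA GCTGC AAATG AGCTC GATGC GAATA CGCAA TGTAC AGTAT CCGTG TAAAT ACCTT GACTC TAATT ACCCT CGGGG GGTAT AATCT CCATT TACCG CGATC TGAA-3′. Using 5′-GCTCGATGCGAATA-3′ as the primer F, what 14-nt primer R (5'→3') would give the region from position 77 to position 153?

5'-TGGAGATTATACCC-3'

The product's 3' end on the top strand is position 153.
The reverse primer anneals to the top strand over positions 140–153, i.e. to GGGTATAATCTCCA.
Its sequence written 5'→3' is the reverse complement: TGGAGATTATACCC.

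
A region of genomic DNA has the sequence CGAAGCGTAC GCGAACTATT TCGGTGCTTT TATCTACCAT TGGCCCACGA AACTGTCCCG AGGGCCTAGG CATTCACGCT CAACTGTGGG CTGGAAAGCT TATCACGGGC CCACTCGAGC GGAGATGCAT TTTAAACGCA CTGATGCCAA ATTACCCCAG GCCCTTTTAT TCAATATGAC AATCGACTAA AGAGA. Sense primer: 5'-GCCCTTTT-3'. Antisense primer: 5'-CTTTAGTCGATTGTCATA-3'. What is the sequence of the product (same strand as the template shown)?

5'-GCCCTTTTATTCAATATGACAATCGACTAAAG-3'

Scanning the template, GCCCTTTT occurs at positions 161–168; this primer anneals to the bottom strand there with its 3' end pointing downstream.
The reverse primer's reverse complement is TATGACAATCGACTAAAG, which matches the template at positions 175–192.
The product is the template from position 161 through 192 (32 bp).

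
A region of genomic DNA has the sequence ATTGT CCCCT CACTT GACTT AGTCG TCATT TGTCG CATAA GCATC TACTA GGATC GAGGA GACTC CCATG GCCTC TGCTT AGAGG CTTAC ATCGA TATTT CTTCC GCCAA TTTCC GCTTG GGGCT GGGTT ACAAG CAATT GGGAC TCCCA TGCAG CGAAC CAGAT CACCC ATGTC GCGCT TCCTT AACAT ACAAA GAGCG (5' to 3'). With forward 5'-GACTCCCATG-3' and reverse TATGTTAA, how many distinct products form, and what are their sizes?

Two products: 131 bp, 49 bp

The forward primer GACTCCCATG matches the top strand at positions 61–70, 143–152.
The reverse primer's reverse complement is TTAACATA, matching at positions 184–191.
Each forward site pairs with the reverse site to give a product ending at position 191: sizes 131, 49 bp.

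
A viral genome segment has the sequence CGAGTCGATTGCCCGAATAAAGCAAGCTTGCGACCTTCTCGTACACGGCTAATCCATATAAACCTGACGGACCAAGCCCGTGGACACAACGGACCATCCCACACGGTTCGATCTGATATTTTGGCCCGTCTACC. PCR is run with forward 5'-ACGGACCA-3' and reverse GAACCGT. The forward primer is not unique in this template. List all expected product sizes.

The forward primer ACGGACCA matches the top strand at positions 67–74, 89–96.
The reverse primer's reverse complement is ACGGTTC, matching at positions 103–109.
Each forward site pairs with the reverse site to give a product ending at position 109: sizes 43, 21 bp.

43 bp, 21 bp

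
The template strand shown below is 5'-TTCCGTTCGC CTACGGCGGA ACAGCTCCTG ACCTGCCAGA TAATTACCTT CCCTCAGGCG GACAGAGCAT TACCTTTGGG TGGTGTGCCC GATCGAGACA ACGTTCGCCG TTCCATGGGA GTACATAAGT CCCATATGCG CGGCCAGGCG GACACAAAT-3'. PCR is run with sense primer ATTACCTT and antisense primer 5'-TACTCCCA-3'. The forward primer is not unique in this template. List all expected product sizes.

The forward primer ATTACCTT matches the top strand at positions 43–50, 69–76.
The reverse primer's reverse complement is TGGGAGTA, matching at positions 116–123.
Each forward site pairs with the reverse site to give a product ending at position 123: sizes 81, 55 bp.

81 bp, 55 bp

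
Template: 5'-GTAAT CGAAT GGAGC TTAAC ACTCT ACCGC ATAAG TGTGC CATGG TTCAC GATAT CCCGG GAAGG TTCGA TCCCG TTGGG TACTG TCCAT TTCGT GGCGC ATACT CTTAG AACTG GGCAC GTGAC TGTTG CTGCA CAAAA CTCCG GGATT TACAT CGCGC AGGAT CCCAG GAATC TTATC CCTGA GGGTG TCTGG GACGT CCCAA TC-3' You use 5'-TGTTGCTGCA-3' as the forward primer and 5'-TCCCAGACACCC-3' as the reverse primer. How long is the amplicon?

72 bp

Scanning the template, TGTTGCTGCA occurs at positions 126–135; this primer anneals to the bottom strand there with its 3' end pointing downstream.
The reverse primer's reverse complement is GGGTGTCTGGGA, which matches the template at positions 186–197.
Product length = (reverse-primer end) − (forward-primer start) + 1 = 197 − 126 + 1 = 72 bp.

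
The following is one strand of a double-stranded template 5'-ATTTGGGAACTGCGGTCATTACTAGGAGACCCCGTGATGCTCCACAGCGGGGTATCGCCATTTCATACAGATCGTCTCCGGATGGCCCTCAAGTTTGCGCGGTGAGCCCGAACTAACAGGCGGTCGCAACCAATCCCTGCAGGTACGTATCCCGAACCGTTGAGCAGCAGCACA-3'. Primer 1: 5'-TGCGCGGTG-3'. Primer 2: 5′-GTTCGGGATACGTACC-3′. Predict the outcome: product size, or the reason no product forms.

Yes — a 62 bp product.

Primer 1 (TGCGCGGTG) matches the top strand at positions 96–104; it acts as a forward primer.
Primer 2's reverse complement is GGTACGTATCCCGAAC, matching the top strand at positions 142–157; it acts as a reverse primer.
The 3' ends face each other across positions 96–157, giving a 62 bp product.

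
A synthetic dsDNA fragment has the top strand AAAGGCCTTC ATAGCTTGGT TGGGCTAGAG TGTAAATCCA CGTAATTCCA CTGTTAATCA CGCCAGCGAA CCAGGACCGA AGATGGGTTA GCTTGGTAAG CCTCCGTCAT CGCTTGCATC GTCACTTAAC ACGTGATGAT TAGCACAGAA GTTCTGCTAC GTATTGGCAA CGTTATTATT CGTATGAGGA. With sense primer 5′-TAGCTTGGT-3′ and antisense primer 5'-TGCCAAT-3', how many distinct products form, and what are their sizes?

The forward primer TAGCTTGGT matches the top strand at positions 12–20, 89–97.
The reverse primer's reverse complement is ATTGGCA, matching at positions 163–169.
Each forward site pairs with the reverse site to give a product ending at position 169: sizes 158, 81 bp.

Two products: 158 bp, 81 bp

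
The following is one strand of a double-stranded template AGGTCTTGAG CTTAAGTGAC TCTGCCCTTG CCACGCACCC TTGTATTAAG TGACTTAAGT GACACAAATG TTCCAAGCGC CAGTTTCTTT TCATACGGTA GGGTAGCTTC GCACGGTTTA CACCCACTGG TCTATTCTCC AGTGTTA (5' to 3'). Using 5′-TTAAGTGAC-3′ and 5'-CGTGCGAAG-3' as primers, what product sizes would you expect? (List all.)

104 bp, 70 bp, 61 bp

The forward primer TTAAGTGAC matches the top strand at positions 12–20, 46–54, 55–63.
The reverse primer's reverse complement is CTTCGCACG, matching at positions 107–115.
Each forward site pairs with the reverse site to give a product ending at position 115: sizes 104, 70, 61 bp.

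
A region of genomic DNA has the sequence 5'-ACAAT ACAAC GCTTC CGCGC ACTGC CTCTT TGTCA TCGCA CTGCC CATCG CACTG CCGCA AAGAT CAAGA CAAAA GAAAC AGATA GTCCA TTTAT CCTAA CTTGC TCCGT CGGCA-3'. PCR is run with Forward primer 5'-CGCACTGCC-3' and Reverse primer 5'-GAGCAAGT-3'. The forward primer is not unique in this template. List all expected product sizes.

90 bp, 71 bp, 59 bp

The forward primer CGCACTGCC matches the top strand at positions 18–26, 37–45, 49–57.
The reverse primer's reverse complement is ACTTGCTC, matching at positions 100–107.
Each forward site pairs with the reverse site to give a product ending at position 107: sizes 90, 71, 59 bp.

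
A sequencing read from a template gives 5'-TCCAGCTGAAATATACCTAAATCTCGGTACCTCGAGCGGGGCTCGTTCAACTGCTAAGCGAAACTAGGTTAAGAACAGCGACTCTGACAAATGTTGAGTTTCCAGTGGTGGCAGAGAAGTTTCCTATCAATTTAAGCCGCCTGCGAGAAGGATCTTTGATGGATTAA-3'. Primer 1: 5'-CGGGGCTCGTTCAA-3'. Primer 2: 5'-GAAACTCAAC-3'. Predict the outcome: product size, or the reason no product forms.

Yes — a 66 bp product.

Primer 1 (CGGGGCTCGTTCAA) matches the top strand at positions 37–50; it acts as a forward primer.
Primer 2's reverse complement is GTTGAGTTTC, matching the top strand at positions 93–102; it acts as a reverse primer.
The 3' ends face each other across positions 37–102, giving a 66 bp product.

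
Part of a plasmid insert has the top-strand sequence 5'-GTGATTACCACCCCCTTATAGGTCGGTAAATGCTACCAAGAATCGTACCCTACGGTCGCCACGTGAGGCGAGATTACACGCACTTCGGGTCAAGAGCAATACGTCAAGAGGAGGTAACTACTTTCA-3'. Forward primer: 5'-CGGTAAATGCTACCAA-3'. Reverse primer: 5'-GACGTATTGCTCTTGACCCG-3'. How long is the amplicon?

Forward primer CGGTAAATGCTACCAA is found on the top strand at positions 24–39.
Taking the reverse complement of GACGTATTGCTCTTGACCCG gives CGGGTCAAGAGCAATACGTC, found at positions 86–105 on the template; the primer anneals here to the top strand with its 3' end pointing upstream.
The product runs from position 24 to position 105, so its length is 105 − 24 + 1 = 82 bp.

82 bp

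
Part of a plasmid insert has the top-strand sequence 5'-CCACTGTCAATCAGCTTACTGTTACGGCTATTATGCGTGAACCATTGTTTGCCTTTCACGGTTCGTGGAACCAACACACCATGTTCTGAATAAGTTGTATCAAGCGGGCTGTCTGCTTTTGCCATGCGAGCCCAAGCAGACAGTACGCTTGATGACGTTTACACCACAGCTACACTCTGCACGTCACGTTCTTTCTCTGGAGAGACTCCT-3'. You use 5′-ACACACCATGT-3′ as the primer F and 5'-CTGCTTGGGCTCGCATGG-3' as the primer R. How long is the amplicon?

The forward primer matches the template at positions 74–84.
Reverse complement of the reverse primer: CCATGCGAGCCCAAGCAG. This occurs on the top strand at positions 122–139.
Amplicon spans positions 74–139: 66 bp.

66 bp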